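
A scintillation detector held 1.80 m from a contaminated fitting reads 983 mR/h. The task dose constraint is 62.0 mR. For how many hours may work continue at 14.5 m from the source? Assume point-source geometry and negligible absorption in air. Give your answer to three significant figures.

Intensity scales as (d₁/d₂)², so rate at 14.5 m:
(1.80/14.5)² = 0.01541, so 983 × 0.01541 = 15.15 mR/h.
Stay time = 62.0 mR ÷ 15.15 mR/h = 4.092 h.

4.09 h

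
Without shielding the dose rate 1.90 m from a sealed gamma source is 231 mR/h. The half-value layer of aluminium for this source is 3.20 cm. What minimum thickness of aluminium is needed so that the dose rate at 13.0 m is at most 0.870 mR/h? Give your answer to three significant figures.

At 13.0 m, distance alone gives 231 × (1.90/13.0)² = 231 × 0.02136 = 4.934 mR/h.
Further attenuation needed: 4.934/0.870 = 5.671.
n = log₂(5.671) = 2.504 half-value layers.
Thickness = 2.504 × 3.20 cm = 8.013 cm.

8.01 cm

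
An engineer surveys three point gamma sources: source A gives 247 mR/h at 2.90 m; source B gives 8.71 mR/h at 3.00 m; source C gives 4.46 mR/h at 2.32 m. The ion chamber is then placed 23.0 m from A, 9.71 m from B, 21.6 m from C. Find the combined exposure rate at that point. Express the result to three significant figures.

4.81 mR/h

By superposition, sum each source's inverse-square contribution:
A: 247 × (2.90/23.0)² = 3.927 mR/h
B: 8.71 × (3.00/9.71)² = 0.8314 mR/h
C: 4.46 × (2.32/21.6)² = 0.05145 mR/h
Total = 3.927 + 0.8314 + 0.05145 = 4.810 mR/h.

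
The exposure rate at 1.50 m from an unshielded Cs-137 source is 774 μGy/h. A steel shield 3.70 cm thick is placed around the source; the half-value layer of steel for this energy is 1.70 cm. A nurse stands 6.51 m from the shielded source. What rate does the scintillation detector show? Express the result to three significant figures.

9.09 μGy/h

Distance alone: 774 × (1.50/6.51)² = 774 × 0.05309 = 41.09 μGy/h.
Shield: 3.70/1.70 = 2.176 half-value layers → attenuation 2^(−2.176) = 0.2213.
Combined: 41.09 × 0.2213 = 9.093 μGy/h.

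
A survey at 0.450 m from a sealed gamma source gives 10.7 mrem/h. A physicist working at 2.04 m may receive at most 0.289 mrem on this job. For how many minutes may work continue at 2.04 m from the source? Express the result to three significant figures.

33.3 min

By the inverse-square law, rate at 2.04 m:
(0.450/2.04)² = 0.04866, so 10.7 × 0.04866 = 0.5207 mrem/h.
Stay time = 0.289 mrem ÷ 0.5207 mrem/h = 0.5550 h = 33.30 min.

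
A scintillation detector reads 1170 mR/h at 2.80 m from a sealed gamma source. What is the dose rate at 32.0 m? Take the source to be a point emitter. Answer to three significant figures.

By the inverse-square law, the rate at 32.0 m is
(2.80/32.0)² = 0.007656, so 1170 × 0.007656 = 8.958 mR/h.

8.96 mR/h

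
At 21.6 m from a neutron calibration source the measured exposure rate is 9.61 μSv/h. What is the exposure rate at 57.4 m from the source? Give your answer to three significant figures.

1.36 μSv/h

Using I₁d₁² = I₂d₂², scaling from 21.6 m to 57.4 m:
(21.6/57.4)² = 0.1416, so 9.61 × 0.1416 = 1.361 μSv/h.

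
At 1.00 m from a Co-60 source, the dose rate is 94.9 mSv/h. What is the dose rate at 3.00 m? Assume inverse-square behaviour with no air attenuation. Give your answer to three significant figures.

10.5 mSv/h

By the inverse-square law, the rate at 3.00 m is
94.9 × (1.00/3.00)² = 94.9 × 0.1111 = 10.54 mSv/h.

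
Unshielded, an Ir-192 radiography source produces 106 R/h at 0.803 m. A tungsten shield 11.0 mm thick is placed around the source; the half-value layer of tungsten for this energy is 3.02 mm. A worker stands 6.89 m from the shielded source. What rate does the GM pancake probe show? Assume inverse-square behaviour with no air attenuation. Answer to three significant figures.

0.115 R/h

Distance alone: (0.803/6.89)² = 0.01358, so 106 × 0.01358 = 1.439 R/h.
Shield: 11.0/3.02 = 3.642 half-value layers → attenuation 2^(−3.642) = 0.08010.
Combined: 1.439 × 0.08010 = 0.1153 R/h.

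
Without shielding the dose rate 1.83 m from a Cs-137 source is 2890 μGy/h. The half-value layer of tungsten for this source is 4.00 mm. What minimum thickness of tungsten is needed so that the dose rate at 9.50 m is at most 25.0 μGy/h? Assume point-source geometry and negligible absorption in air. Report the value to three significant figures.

8.40 mm

At 9.50 m, distance alone gives 2890 × (1.83/9.50)² = 2890 × 0.03711 = 107.2 μGy/h.
Further attenuation needed: 107.2/25.0 = 4.288.
n = log₂(4.288) = 2.100 half-value layers.
Thickness = 2.100 × 4.00 mm = 8.400 mm.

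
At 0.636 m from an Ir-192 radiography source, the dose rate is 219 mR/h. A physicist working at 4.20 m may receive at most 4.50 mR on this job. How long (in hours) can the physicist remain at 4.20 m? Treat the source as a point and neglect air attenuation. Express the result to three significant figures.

By the inverse-square law, rate at 4.20 m:
(0.636/4.20)² = 0.02293, so 219 × 0.02293 = 5.022 mR/h.
Stay time = 4.50 mR ÷ 5.022 mR/h = 0.8961 h.

0.896 h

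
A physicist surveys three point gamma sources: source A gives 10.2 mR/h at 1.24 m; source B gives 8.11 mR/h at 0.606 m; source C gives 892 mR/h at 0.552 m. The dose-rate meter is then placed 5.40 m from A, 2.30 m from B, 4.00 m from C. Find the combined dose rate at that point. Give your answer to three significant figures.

By superposition, sum each source's inverse-square contribution:
A: 10.2 × (1.24/5.40)² = 0.5378 mR/h
B: 8.11 × (0.606/2.30)² = 0.5630 mR/h
C: 892 × (0.552/4.00)² = 16.99 mR/h
Total = 0.5378 + 0.5630 + 16.99 = 18.09 mR/h.

18.1 mR/h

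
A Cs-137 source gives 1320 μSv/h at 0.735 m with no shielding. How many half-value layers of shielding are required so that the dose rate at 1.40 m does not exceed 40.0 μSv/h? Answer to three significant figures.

3.19 half-value layers

At 1.40 m, distance alone gives (0.735/1.40)² = 0.2756, so 1320 × 0.2756 = 363.8 μSv/h.
Further attenuation needed: 363.8/40.0 = 9.095.
n = log₂(9.095) = 3.185 half-value layers.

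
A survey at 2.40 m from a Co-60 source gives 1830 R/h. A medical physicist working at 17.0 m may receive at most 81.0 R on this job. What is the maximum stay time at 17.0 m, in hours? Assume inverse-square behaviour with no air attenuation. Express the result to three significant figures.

2.22 h

Applying the 1/r² law, rate at 17.0 m:
1830 × (2.40/17.0)² = 1830 × 0.01993 = 36.47 R/h.
Stay time = 81.0 R ÷ 36.47 R/h = 2.221 h.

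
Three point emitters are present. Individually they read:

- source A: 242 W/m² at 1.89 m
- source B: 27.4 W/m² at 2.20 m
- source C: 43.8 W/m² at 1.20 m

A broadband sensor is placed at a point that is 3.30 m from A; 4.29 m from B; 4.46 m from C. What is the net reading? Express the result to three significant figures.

By superposition, sum each source's inverse-square contribution:
A: 242 × (1.89/3.30)² = 79.38 W/m²
B: 27.4 × (2.20/4.29)² = 7.206 W/m²
C: 43.8 × (1.20/4.46)² = 3.171 W/m²
Total = 79.38 + 7.206 + 3.171 = 89.76 W/m².

89.8 W/m²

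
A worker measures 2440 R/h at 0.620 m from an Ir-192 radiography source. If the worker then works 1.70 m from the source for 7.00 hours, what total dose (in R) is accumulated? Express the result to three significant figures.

2270 R

Intensity scales as (d₁/d₂)², so rate at 1.70 m:
2440 × (0.620/1.70)² = 2440 × 0.1330 = 324.5 R/h.
Dose = rate × time = 324.5 R/h × 7.000 h = 2272 R.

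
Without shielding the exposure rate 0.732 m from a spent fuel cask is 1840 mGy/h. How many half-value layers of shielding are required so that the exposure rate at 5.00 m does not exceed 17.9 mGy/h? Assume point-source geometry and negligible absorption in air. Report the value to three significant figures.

1.14 half-value layers

At 5.00 m, distance alone gives (0.732/5.00)² = 0.02143, so 1840 × 0.02143 = 39.43 mGy/h.
Further attenuation needed: 39.43/17.9 = 2.203.
n = log₂(2.203) = 1.139 half-value layers.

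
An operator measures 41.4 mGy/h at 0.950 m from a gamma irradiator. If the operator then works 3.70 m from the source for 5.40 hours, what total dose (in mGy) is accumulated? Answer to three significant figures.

14.7 mGy

Intensity scales as (d₁/d₂)², so rate at 3.70 m:
41.4 × (0.950/3.70)² = 41.4 × 0.06592 = 2.729 mGy/h.
Dose = rate × time = 2.729 mGy/h × 5.400 h = 14.74 mGy.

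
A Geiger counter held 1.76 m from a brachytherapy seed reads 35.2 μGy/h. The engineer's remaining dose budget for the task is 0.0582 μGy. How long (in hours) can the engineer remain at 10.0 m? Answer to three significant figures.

Using I₁d₁² = I₂d₂², rate at 10.0 m:
(1.76/10.0)² = 0.03098, so 35.2 × 0.03098 = 1.090 μGy/h.
Stay time = 0.0582 μGy ÷ 1.090 μGy/h = 0.05339 h.

0.0534 h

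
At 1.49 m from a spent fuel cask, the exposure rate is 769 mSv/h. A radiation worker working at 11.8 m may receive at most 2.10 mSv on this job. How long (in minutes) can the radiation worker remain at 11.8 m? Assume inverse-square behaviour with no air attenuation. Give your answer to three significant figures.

10.3 min

By the inverse-square law, rate at 11.8 m:
(1.49/11.8)² = 0.01594, so 769 × 0.01594 = 12.26 mSv/h.
Stay time = 2.10 mSv ÷ 12.26 mSv/h = 0.1713 h = 10.28 min.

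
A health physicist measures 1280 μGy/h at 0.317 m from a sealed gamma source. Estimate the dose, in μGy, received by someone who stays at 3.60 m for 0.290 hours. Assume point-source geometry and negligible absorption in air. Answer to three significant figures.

2.88 μGy

Since intensity falls as 1/r², rate at 3.60 m:
1280 × (0.317/3.60)² = 1280 × 0.007754 = 9.925 μGy/h.
Dose = rate × time = 9.925 μGy/h × 0.2900 h = 2.878 μGy.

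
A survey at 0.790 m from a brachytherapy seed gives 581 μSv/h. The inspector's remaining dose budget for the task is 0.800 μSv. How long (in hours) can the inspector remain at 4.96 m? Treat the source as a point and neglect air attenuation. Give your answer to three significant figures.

Applying the 1/r² law, rate at 4.96 m:
581 × (0.790/4.96)² = 581 × 0.02537 = 14.74 μSv/h.
Stay time = 0.800 μSv ÷ 14.74 μSv/h = 0.05427 h.

0.0543 h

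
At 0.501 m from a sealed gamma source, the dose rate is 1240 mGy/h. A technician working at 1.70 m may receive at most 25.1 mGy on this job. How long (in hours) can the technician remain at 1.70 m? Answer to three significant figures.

Intensity scales as (d₁/d₂)², so rate at 1.70 m:
(0.501/1.70)² = 0.08685, so 1240 × 0.08685 = 107.7 mGy/h.
Stay time = 25.1 mGy ÷ 107.7 mGy/h = 0.2331 h.

0.233 h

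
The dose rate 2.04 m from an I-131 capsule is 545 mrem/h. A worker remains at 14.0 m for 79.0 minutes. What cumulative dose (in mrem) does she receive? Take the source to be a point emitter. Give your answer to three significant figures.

15.2 mrem

Applying the 1/r² law, rate at 14.0 m:
545 × (2.04/14.0)² = 545 × 0.02123 = 11.57 mrem/h.
Dose = rate × time = 11.57 mrem/h × 1.317 h = 15.24 mrem.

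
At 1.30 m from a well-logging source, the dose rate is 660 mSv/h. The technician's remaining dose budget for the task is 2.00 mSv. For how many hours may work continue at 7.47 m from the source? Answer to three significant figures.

Intensity scales as (d₁/d₂)², so rate at 7.47 m:
(1.30/7.47)² = 0.03029, so 660 × 0.03029 = 19.99 mSv/h.
Stay time = 2.00 mSv ÷ 19.99 mSv/h = 0.1001 h.

0.100 h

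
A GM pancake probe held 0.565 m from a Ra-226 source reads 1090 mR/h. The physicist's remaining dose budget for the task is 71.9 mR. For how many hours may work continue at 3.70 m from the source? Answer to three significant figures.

2.83 h

Since intensity falls as 1/r², rate at 3.70 m:
1090 × (0.565/3.70)² = 1090 × 0.02332 = 25.42 mR/h.
Stay time = 71.9 mR ÷ 25.42 mR/h = 2.828 h.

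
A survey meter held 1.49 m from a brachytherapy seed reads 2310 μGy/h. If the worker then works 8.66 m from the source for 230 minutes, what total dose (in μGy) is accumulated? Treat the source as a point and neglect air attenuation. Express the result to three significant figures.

Since intensity falls as 1/r², rate at 8.66 m:
2310 × (1.49/8.66)² = 2310 × 0.02960 = 68.38 μGy/h.
Dose = rate × time = 68.38 μGy/h × 3.833 h = 262.1 μGy.

262 μGy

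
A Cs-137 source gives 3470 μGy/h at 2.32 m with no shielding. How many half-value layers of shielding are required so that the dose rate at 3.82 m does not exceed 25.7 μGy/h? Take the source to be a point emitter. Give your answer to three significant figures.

At 3.82 m, distance alone gives (2.32/3.82)² = 0.3688, so 3470 × 0.3688 = 1280 μGy/h.
Further attenuation needed: 1280/25.7 = 49.81.
n = log₂(49.81) = 5.638 half-value layers.

5.64 half-value layers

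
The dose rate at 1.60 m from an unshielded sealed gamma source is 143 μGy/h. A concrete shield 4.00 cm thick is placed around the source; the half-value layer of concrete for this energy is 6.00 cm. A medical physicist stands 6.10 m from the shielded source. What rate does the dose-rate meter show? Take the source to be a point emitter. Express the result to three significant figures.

6.20 μGy/h

Distance alone: (1.60/6.10)² = 0.06880, so 143 × 0.06880 = 9.838 μGy/h.
Shield: 4.00/6.00 = 0.6667 half-value layers → attenuation 2^(−0.6667) = 0.6299.
Combined: 9.838 × 0.6299 = 6.197 μGy/h.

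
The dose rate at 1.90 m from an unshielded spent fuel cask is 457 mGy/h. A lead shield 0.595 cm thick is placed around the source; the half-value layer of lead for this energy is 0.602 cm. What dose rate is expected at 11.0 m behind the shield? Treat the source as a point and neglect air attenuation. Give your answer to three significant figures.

6.87 mGy/h

Distance alone: (1.90/11.0)² = 0.02983, so 457 × 0.02983 = 13.63 mGy/h.
Shield: 0.595/0.602 = 0.9884 half-value layers → attenuation 2^(−0.9884) = 0.5040.
Combined: 13.63 × 0.5040 = 6.870 mGy/h.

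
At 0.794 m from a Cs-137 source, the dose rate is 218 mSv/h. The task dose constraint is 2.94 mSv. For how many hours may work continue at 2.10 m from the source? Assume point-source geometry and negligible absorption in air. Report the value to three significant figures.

By the inverse-square law, rate at 2.10 m:
(0.794/2.10)² = 0.1430, so 218 × 0.1430 = 31.17 mSv/h.
Stay time = 2.94 mSv ÷ 31.17 mSv/h = 0.09432 h.

0.0943 h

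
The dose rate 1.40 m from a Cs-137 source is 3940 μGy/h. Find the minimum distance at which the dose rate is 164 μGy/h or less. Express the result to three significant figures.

Using I₁d₁² = I₂d₂², d₂ = d₁·√(I₁/I₂).
I₁/I₂ = 3940/164 = 24.02, so d₂ = 1.40 × √24.02 = 6.861 m.

6.86 m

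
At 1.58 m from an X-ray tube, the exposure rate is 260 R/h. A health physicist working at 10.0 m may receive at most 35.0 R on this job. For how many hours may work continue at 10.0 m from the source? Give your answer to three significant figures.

5.39 h

Intensity scales as (d₁/d₂)², so rate at 10.0 m:
(1.58/10.0)² = 0.02496, so 260 × 0.02496 = 6.490 R/h.
Stay time = 35.0 R ÷ 6.490 R/h = 5.393 h.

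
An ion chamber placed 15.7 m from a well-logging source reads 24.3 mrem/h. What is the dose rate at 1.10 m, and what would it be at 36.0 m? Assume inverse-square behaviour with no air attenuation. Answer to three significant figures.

4950 mrem/h; 4.62 mrem/h

By the inverse-square law,
At 1.10 m: (15.7/1.10)² = 203.7, so 24.3 × 203.7 = 4950 mrem/h
At 36.0 m: (1.10/36.0)² = 0.0009336, so 4950 × 0.0009336 = 4.621 mrem/h.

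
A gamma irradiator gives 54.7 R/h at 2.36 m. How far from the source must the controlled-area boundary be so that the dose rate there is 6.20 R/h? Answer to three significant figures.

By the inverse-square law, d₂ = d₁·√(I₁/I₂).
I₁/I₂ = 54.7/6.20 = 8.823, so d₂ = 2.36 × √8.823 = 7.010 m.

7.01 m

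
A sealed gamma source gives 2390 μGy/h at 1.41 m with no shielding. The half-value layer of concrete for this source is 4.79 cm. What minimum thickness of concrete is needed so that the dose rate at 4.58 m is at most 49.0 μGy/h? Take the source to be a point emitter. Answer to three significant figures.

10.6 cm

At 4.58 m, distance alone gives (1.41/4.58)² = 0.09478, so 2390 × 0.09478 = 226.5 μGy/h.
Further attenuation needed: 226.5/49.0 = 4.622.
n = log₂(4.622) = 2.209 half-value layers.
Thickness = 2.209 × 4.79 cm = 10.58 cm.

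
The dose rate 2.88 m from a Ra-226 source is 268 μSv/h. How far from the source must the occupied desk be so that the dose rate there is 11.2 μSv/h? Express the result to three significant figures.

Applying the 1/r² law, d₂ = d₁·√(I₁/I₂).
I₁/I₂ = 268/11.2 = 23.93, so d₂ = 2.88 × √23.93 = 14.09 m.

14.1 m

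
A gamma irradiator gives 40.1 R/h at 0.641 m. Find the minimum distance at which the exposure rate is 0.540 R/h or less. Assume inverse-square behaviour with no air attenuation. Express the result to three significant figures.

Applying the 1/r² law, d₂ = d₁·√(I₁/I₂).
I₁/I₂ = 40.1/0.540 = 74.26, so d₂ = 0.641 × √74.26 = 5.524 m.

5.52 m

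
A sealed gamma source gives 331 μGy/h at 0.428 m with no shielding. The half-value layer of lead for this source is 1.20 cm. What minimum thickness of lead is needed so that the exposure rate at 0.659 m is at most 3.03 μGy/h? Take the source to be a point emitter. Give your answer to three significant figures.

At 0.659 m, distance alone gives (0.428/0.659)² = 0.4218, so 331 × 0.4218 = 139.6 μGy/h.
Further attenuation needed: 139.6/3.03 = 46.07.
n = log₂(46.07) = 5.526 half-value layers.
Thickness = 5.526 × 1.20 cm = 6.631 cm.

6.63 cm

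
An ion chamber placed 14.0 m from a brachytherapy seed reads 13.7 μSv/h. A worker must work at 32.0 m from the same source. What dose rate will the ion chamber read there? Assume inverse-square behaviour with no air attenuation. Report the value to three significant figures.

2.62 μSv/h

Applying the 1/r² law, scaling from 14.0 m to 32.0 m:
(14.0/32.0)² = 0.1914, so 13.7 × 0.1914 = 2.622 μSv/h.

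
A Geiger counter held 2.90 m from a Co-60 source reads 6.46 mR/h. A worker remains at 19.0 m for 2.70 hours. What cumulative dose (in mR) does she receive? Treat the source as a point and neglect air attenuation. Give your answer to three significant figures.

0.406 mR

By the inverse-square law, rate at 19.0 m:
6.46 × (2.90/19.0)² = 6.46 × 0.02330 = 0.1505 mR/h.
Dose = rate × time = 0.1505 mR/h × 2.700 h = 0.4063 mR.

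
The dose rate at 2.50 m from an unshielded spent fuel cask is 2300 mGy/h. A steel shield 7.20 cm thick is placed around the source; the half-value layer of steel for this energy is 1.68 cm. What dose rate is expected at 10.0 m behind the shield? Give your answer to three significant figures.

7.37 mGy/h

Distance alone: (2.50/10.0)² = 0.06250, so 2300 × 0.06250 = 143.8 mGy/h.
Shield: 7.20/1.68 = 4.286 half-value layers → attenuation 2^(−4.286) = 0.05126.
Combined: 143.8 × 0.05126 = 7.371 mGy/h.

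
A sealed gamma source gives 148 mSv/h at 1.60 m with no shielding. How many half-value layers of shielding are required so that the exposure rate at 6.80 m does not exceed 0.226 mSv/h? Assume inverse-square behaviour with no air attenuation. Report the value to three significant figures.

5.18 half-value layers

At 6.80 m, distance alone gives (1.60/6.80)² = 0.05536, so 148 × 0.05536 = 8.193 mSv/h.
Further attenuation needed: 8.193/0.226 = 36.25.
n = log₂(36.25) = 5.180 half-value layers.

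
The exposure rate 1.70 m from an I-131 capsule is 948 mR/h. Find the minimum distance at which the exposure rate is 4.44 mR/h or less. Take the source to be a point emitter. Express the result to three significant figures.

24.8 m

Using I₁d₁² = I₂d₂², d₂ = d₁·√(I₁/I₂).
I₁/I₂ = 948/4.44 = 213.5, so d₂ = 1.70 × √213.5 = 24.84 m.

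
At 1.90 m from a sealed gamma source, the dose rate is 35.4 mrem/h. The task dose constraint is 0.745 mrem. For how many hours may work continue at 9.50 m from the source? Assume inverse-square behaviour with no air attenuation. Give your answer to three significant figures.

0.526 h

Since intensity falls as 1/r², rate at 9.50 m:
(1.90/9.50)² = 0.04000, so 35.4 × 0.04000 = 1.416 mrem/h.
Stay time = 0.745 mrem ÷ 1.416 mrem/h = 0.5261 h.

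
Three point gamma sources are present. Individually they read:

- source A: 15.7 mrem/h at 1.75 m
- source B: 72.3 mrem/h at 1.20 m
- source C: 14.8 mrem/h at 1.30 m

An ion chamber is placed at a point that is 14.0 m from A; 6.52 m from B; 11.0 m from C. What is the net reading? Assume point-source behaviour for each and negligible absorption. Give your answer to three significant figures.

Each source contributes Iᵢ·(dᵢ/rᵢ)²; contributions add.
A: 15.7 × (1.75/14.0)² = 0.2453 mrem/h
B: 72.3 × (1.20/6.52)² = 2.449 mrem/h
C: 14.8 × (1.30/11.0)² = 0.2067 mrem/h
Total = 0.2453 + 2.449 + 0.2067 = 2.901 mrem/h.

2.90 mrem/h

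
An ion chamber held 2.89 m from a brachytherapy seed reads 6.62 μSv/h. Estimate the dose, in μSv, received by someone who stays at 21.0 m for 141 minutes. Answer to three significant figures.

Using I₁d₁² = I₂d₂², rate at 21.0 m:
6.62 × (2.89/21.0)² = 6.62 × 0.01894 = 0.1254 μSv/h.
Dose = rate × time = 0.1254 μSv/h × 2.350 h = 0.2947 μSv.

0.295 μSv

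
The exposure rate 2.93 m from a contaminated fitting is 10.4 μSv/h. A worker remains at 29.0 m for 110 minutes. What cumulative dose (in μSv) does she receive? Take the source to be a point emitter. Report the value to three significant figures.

Using I₁d₁² = I₂d₂², rate at 29.0 m:
(2.93/29.0)² = 0.01021, so 10.4 × 0.01021 = 0.1062 μSv/h.
Dose = rate × time = 0.1062 μSv/h × 1.833 h = 0.1947 μSv.

0.195 μSv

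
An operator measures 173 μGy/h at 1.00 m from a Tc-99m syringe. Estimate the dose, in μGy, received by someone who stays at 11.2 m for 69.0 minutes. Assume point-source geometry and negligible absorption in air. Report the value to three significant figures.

1.59 μGy

Intensity scales as (d₁/d₂)², so rate at 11.2 m:
(1.00/11.2)² = 0.007972, so 173 × 0.007972 = 1.379 μGy/h.
Dose = rate × time = 1.379 μGy/h × 1.150 h = 1.586 μGy.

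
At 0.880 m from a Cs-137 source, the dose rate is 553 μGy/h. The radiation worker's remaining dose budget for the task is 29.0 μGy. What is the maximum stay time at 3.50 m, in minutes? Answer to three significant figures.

Applying the 1/r² law, rate at 3.50 m:
(0.880/3.50)² = 0.06322, so 553 × 0.06322 = 34.96 μGy/h.
Stay time = 29.0 μGy ÷ 34.96 μGy/h = 0.8295 h = 49.77 min.

49.8 min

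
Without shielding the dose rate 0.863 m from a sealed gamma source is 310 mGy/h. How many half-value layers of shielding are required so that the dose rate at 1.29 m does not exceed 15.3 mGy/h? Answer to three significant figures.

3.18 half-value layers

At 1.29 m, distance alone gives 310 × (0.863/1.29)² = 310 × 0.4476 = 138.8 mGy/h.
Further attenuation needed: 138.8/15.3 = 9.072.
n = log₂(9.072) = 3.181 half-value layers.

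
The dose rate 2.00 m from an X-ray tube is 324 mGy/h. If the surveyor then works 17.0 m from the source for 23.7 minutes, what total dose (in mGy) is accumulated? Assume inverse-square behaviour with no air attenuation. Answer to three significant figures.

Applying the 1/r² law, rate at 17.0 m:
324 × (2.00/17.0)² = 324 × 0.01384 = 4.484 mGy/h.
Dose = rate × time = 4.484 mGy/h × 0.3950 h = 1.771 mGy.

1.77 mGy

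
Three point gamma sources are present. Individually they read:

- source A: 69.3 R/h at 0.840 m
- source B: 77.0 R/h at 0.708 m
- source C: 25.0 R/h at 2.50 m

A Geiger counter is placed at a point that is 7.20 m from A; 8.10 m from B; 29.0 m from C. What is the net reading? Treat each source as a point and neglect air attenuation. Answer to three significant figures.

By superposition, sum each source's inverse-square contribution:
A: 69.3 × (0.840/7.20)² = 0.9432 R/h
B: 77.0 × (0.708/8.10)² = 0.5883 R/h
C: 25.0 × (2.50/29.0)² = 0.1858 R/h
Total = 0.9432 + 0.5883 + 0.1858 = 1.717 R/h.

1.72 R/h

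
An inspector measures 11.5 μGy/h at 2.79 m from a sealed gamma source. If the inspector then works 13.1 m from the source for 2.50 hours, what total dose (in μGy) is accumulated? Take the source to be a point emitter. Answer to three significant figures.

Since intensity falls as 1/r², rate at 13.1 m:
11.5 × (2.79/13.1)² = 11.5 × 0.04536 = 0.5216 μGy/h.
Dose = rate × time = 0.5216 μGy/h × 2.500 h = 1.304 μGy.

1.30 μGy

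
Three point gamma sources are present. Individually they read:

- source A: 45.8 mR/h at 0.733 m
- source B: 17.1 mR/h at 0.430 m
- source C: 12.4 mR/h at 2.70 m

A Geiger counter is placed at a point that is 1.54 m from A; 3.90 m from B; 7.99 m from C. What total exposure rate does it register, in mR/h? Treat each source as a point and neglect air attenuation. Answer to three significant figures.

12.0 mR/h

Each source contributes Iᵢ·(dᵢ/rᵢ)²; contributions add.
A: 45.8 × (0.733/1.54)² = 10.38 mR/h
B: 17.1 × (0.430/3.90)² = 0.2079 mR/h
C: 12.4 × (2.70/7.99)² = 1.416 mR/h
Total = 10.38 + 0.2079 + 1.416 = 12.00 mR/h.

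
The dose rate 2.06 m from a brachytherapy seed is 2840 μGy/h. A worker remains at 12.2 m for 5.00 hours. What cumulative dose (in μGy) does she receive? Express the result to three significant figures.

Using I₁d₁² = I₂d₂², rate at 12.2 m:
2840 × (2.06/12.2)² = 2840 × 0.02851 = 80.97 μGy/h.
Dose = rate × time = 80.97 μGy/h × 5.000 h = 404.9 μGy.

405 μGy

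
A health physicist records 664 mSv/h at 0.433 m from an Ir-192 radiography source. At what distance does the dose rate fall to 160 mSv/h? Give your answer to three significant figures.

Intensity scales as (d₁/d₂)², so d₂ = d₁·√(I₁/I₂).
I₁/I₂ = 664/160 = 4.150, so d₂ = 0.433 × √4.150 = 0.8821 m.

0.882 m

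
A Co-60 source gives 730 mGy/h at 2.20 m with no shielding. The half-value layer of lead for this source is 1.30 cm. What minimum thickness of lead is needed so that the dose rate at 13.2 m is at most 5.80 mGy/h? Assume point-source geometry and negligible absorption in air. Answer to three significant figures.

2.35 cm

At 13.2 m, distance alone gives (2.20/13.2)² = 0.02778, so 730 × 0.02778 = 20.28 mGy/h.
Further attenuation needed: 20.28/5.80 = 3.497.
n = log₂(3.497) = 1.806 half-value layers.
Thickness = 1.806 × 1.30 cm = 2.348 cm.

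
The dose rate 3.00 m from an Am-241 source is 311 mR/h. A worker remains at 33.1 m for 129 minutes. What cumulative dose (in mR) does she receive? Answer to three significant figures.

Since intensity falls as 1/r², rate at 33.1 m:
(3.00/33.1)² = 0.008215, so 311 × 0.008215 = 2.555 mR/h.
Dose = rate × time = 2.555 mR/h × 2.150 h = 5.493 mR.

5.49 mR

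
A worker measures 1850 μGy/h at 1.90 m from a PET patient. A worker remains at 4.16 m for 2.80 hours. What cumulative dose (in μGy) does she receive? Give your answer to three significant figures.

1080 μGy

Applying the 1/r² law, rate at 4.16 m:
1850 × (1.90/4.16)² = 1850 × 0.2086 = 385.9 μGy/h.
Dose = rate × time = 385.9 μGy/h × 2.800 h = 1081 μGy.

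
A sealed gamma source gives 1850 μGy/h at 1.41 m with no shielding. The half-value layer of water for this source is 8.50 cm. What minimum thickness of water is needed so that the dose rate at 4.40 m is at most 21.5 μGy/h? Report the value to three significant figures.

26.7 cm

At 4.40 m, distance alone gives 1850 × (1.41/4.40)² = 1850 × 0.1027 = 190.0 μGy/h.
Further attenuation needed: 190.0/21.5 = 8.837.
n = log₂(8.837) = 3.144 half-value layers.
Thickness = 3.144 × 8.50 cm = 26.72 cm.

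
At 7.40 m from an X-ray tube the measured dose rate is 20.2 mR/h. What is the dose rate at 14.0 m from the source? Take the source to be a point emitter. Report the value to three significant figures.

5.64 mR/h

By the inverse-square law, scaling from 7.40 m to 14.0 m:
(7.40/14.0)² = 0.2794, so 20.2 × 0.2794 = 5.644 mR/h.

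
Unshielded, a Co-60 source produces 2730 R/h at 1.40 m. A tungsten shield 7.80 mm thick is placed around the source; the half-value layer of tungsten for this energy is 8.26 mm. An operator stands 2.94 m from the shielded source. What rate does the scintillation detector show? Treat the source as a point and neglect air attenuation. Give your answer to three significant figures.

322 R/h

Distance alone: (1.40/2.94)² = 0.2268, so 2730 × 0.2268 = 619.2 R/h.
Shield: 7.80/8.26 = 0.9443 half-value layers → attenuation 2^(−0.9443) = 0.5197.
Combined: 619.2 × 0.5197 = 321.8 R/h.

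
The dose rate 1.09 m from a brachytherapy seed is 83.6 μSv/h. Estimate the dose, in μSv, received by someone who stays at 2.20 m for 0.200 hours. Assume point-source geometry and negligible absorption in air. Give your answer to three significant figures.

4.10 μSv

Intensity scales as (d₁/d₂)², so rate at 2.20 m:
(1.09/2.20)² = 0.2455, so 83.6 × 0.2455 = 20.52 μSv/h.
Dose = rate × time = 20.52 μSv/h × 0.2000 h = 4.104 μSv.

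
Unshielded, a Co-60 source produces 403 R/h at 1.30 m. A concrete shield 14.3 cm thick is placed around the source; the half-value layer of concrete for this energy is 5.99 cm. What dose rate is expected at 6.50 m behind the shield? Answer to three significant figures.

Distance alone: (1.30/6.50)² = 0.04000, so 403 × 0.04000 = 16.12 R/h.
Shield: 14.3/5.99 = 2.387 half-value layers → attenuation 2^(−2.387) = 0.1912.
Combined: 16.12 × 0.1912 = 3.082 R/h.

3.08 R/h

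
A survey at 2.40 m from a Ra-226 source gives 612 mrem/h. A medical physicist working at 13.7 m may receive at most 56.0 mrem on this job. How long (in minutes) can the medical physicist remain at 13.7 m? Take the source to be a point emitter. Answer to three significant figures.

Intensity scales as (d₁/d₂)², so rate at 13.7 m:
612 × (2.40/13.7)² = 612 × 0.03069 = 18.78 mrem/h.
Stay time = 56.0 mrem ÷ 18.78 mrem/h = 2.982 h = 178.9 min.

179 min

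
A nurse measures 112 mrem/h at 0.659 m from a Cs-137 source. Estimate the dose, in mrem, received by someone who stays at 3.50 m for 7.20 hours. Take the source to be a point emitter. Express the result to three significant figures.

28.6 mrem

By the inverse-square law, rate at 3.50 m:
112 × (0.659/3.50)² = 112 × 0.03545 = 3.970 mrem/h.
Dose = rate × time = 3.970 mrem/h × 7.200 h = 28.58 mrem.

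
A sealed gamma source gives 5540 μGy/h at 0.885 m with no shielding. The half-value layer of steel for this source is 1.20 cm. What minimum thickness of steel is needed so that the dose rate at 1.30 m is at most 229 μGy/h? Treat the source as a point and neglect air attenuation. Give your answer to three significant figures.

4.18 cm

At 1.30 m, distance alone gives (0.885/1.30)² = 0.4634, so 5540 × 0.4634 = 2567 μGy/h.
Further attenuation needed: 2567/229 = 11.21.
n = log₂(11.21) = 3.487 half-value layers.
Thickness = 3.487 × 1.20 cm = 4.184 cm.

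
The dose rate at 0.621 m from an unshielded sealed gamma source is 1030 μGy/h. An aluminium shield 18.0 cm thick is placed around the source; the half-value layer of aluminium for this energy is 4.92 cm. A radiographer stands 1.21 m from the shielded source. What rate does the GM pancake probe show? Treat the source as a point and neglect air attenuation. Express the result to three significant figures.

21.5 μGy/h

Distance alone: 1030 × (0.621/1.21)² = 1030 × 0.2634 = 271.3 μGy/h.
Shield: 18.0/4.92 = 3.659 half-value layers → attenuation 2^(−3.659) = 0.07916.
Combined: 271.3 × 0.07916 = 21.48 μGy/h.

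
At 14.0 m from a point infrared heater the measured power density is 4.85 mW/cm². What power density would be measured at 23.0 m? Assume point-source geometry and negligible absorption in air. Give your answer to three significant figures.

Applying the 1/r² law, scaling from 14.0 m to 23.0 m:
(14.0/23.0)² = 0.3705, so 4.85 × 0.3705 = 1.797 mW/cm².

1.80 mW/cm²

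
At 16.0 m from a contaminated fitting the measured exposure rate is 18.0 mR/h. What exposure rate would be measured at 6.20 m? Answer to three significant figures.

120 mR/h

Applying the 1/r² law, scaling from 16.0 m to 6.20 m:
18.0 × (16.0/6.20)² = 18.0 × 6.660 = 119.9 mR/h.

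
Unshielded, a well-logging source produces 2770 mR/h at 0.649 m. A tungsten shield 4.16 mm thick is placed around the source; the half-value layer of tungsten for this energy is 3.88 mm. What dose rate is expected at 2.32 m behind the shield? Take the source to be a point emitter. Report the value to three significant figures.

103 mR/h

Distance alone: 2770 × (0.649/2.32)² = 2770 × 0.07826 = 216.8 mR/h.
Shield: 4.16/3.88 = 1.072 half-value layers → attenuation 2^(−1.072) = 0.4757.
Combined: 216.8 × 0.4757 = 103.1 mR/h.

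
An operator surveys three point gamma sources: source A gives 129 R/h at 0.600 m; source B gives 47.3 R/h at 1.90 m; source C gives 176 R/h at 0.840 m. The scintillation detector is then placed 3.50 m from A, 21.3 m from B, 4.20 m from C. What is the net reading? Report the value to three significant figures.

Each source contributes Iᵢ·(dᵢ/rᵢ)²; contributions add.
A: 129 × (0.600/3.50)² = 3.791 R/h
B: 47.3 × (1.90/21.3)² = 0.3764 R/h
C: 176 × (0.840/4.20)² = 7.040 R/h
Total = 3.791 + 0.3764 + 7.040 = 11.21 R/h.

11.2 R/h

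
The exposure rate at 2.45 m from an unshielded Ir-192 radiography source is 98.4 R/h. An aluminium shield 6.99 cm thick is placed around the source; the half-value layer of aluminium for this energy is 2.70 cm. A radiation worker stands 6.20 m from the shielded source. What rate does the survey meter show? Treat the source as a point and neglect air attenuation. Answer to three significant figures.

2.55 R/h

Distance alone: (2.45/6.20)² = 0.1562, so 98.4 × 0.1562 = 15.37 R/h.
Shield: 6.99/2.70 = 2.589 half-value layers → attenuation 2^(−2.589) = 0.1662.
Combined: 15.37 × 0.1662 = 2.554 R/h.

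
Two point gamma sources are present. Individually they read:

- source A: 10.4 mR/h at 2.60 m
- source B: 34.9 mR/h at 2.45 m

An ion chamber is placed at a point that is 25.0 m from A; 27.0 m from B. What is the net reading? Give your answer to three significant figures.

0.400 mR/h

By superposition, sum each source's inverse-square contribution:
A: 10.4 × (2.60/25.0)² = 0.1125 mR/h
B: 34.9 × (2.45/27.0)² = 0.2874 mR/h
Total = 0.1125 + 0.2874 = 0.3999 mR/h.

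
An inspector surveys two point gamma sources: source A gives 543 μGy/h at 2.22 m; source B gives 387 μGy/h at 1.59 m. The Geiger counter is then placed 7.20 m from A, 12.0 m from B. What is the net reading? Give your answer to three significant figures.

58.4 μGy/h

Each source contributes Iᵢ·(dᵢ/rᵢ)²; contributions add.
A: 543 × (2.22/7.20)² = 51.62 μGy/h
B: 387 × (1.59/12.0)² = 6.794 μGy/h
Total = 51.62 + 6.794 = 58.41 μGy/h.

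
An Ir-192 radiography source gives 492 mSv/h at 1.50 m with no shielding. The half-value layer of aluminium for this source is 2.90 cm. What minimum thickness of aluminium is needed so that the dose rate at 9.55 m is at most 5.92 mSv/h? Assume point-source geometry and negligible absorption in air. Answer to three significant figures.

At 9.55 m, distance alone gives (1.50/9.55)² = 0.02467, so 492 × 0.02467 = 12.14 mSv/h.
Further attenuation needed: 12.14/5.92 = 2.051.
n = log₂(2.051) = 1.036 half-value layers.
Thickness = 1.036 × 2.90 cm = 3.004 cm.

3.00 cm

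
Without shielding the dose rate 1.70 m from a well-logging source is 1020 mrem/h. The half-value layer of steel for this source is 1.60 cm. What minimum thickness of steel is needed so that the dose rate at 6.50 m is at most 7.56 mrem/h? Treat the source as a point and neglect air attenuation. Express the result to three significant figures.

At 6.50 m, distance alone gives (1.70/6.50)² = 0.06840, so 1020 × 0.06840 = 69.77 mrem/h.
Further attenuation needed: 69.77/7.56 = 9.229.
n = log₂(9.229) = 3.206 half-value layers.
Thickness = 3.206 × 1.60 cm = 5.130 cm.

5.13 cm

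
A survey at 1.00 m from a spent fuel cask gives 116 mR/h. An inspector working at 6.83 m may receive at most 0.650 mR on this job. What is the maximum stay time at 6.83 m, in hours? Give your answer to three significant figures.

By the inverse-square law, rate at 6.83 m:
(1.00/6.83)² = 0.02144, so 116 × 0.02144 = 2.487 mR/h.
Stay time = 0.650 mR ÷ 2.487 mR/h = 0.2614 h.

0.261 h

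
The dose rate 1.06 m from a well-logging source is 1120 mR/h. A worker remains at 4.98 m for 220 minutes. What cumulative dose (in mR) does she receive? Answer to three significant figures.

186 mR

Applying the 1/r² law, rate at 4.98 m:
1120 × (1.06/4.98)² = 1120 × 0.04531 = 50.75 mR/h.
Dose = rate × time = 50.75 mR/h × 3.667 h = 186.1 mR.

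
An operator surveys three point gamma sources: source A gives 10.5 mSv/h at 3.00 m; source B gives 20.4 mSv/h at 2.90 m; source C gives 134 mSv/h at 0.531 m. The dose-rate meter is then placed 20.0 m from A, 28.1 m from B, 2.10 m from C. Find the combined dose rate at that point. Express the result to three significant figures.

By superposition, sum each source's inverse-square contribution:
A: 10.5 × (3.00/20.0)² = 0.2362 mSv/h
B: 20.4 × (2.90/28.1)² = 0.2173 mSv/h
C: 134 × (0.531/2.10)² = 8.568 mSv/h
Total = 0.2362 + 0.2173 + 8.568 = 9.021 mSv/h.

9.02 mSv/h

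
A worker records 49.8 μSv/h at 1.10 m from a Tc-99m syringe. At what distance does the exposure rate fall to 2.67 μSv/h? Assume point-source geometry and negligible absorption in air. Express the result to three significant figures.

4.75 m

Using I₁d₁² = I₂d₂², d₂ = d₁·√(I₁/I₂).
I₁/I₂ = 49.8/2.67 = 18.65, so d₂ = 1.10 × √18.65 = 4.750 m.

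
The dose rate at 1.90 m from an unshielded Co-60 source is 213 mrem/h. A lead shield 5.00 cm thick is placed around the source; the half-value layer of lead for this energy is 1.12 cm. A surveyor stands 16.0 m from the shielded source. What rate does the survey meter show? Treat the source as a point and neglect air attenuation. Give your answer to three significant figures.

Distance alone: 213 × (1.90/16.0)² = 213 × 0.01410 = 3.003 mrem/h.
Shield: 5.00/1.12 = 4.464 half-value layers → attenuation 2^(−4.464) = 0.04531.
Combined: 3.003 × 0.04531 = 0.1361 mrem/h.

0.136 mrem/h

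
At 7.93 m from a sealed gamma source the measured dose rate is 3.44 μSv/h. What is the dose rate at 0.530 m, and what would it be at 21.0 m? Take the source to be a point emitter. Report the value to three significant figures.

770 μSv/h; 0.491 μSv/h

Using I₁d₁² = I₂d₂²,
At 0.530 m: (7.93/0.530)² = 223.9, so 3.44 × 223.9 = 770.2 μSv/h
At 21.0 m: 770.2 × (0.530/21.0)² = 770.2 × 0.0006370 = 0.4906 μSv/h.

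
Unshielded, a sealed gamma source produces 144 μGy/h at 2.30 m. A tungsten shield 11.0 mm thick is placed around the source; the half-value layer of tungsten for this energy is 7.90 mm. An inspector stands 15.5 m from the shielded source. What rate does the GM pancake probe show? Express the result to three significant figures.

1.21 μGy/h

Distance alone: (2.30/15.5)² = 0.02202, so 144 × 0.02202 = 3.171 μGy/h.
Shield: 11.0/7.90 = 1.392 half-value layers → attenuation 2^(−1.392) = 0.3810.
Combined: 3.171 × 0.3810 = 1.208 μGy/h.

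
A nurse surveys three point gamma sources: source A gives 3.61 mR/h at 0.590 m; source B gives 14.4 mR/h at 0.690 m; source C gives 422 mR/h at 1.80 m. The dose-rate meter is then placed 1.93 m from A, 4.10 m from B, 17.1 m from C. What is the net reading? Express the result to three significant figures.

By superposition, sum each source's inverse-square contribution:
A: 3.61 × (0.590/1.93)² = 0.3374 mR/h
B: 14.4 × (0.690/4.10)² = 0.4078 mR/h
C: 422 × (1.80/17.1)² = 4.676 mR/h
Total = 0.3374 + 0.4078 + 4.676 = 5.421 mR/h.

5.42 mR/h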